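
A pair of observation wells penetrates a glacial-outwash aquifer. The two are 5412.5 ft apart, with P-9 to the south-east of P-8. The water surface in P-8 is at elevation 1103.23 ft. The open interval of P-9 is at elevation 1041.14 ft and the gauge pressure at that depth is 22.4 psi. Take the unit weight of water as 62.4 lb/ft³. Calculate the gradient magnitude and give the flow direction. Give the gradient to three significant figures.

Total head at P-8: h = 1103.23 ft (water level in the piezometer is the total head).
Pressure head at P-9: ψ = 144·P/γ = 144 × 22.4 / 62.4 = 51.69 ft.
Total head at P-9: h = z + ψ = 1041.14 + 51.69 = 1092.83 ft.
Head difference: h(P-8) − h(P-9) = 1103.23 − 1092.83 = 10.40 ft.
Hydraulic gradient: i = |Δh| / L = 10.40 / 5412.5 = 0.00192.
Flow is from higher to lower head: from P-8 toward P-9, i.e. toward the south-east.

i ≈ 0.00192; groundwater flows toward the south-east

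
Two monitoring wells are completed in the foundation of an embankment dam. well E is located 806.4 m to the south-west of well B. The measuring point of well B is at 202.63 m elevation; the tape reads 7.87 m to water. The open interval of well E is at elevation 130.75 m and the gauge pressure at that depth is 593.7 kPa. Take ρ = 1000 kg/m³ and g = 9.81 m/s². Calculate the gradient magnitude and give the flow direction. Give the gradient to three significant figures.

Total head at well B: h = 202.63 − 7.87 = 194.76 m.
Pressure head at well E: ψ = P/(ρg) = 593.7×1000 / (1000 × 9.81) = 60.52 m.
Total head at well E: h = z + ψ = 130.75 + 60.52 = 191.27 m.
Head difference: h(well B) − h(well E) = 194.76 − 191.27 = 3.49 m.
Hydraulic gradient: i = |Δh| / L = 3.49 / 806.4 = 0.00433.
Flow is from higher to lower head: from well B toward well E, i.e. toward the south-west.

i ≈ 0.00433; groundwater flows toward the south-west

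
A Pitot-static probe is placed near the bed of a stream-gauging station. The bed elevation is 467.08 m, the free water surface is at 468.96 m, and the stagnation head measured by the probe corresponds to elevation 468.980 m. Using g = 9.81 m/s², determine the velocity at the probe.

Near the bed, under hydrostatic conditions, the piezometric head (z + ψ) equals the free-surface elevation, 468.96 m.
Velocity head = total − piezometric = 468.980 − 468.96 = 0.020 m.
v = √(2g·h_v) = √(2 × 9.81 × 0.020) = 0.626 m/s.

v ≈ 0.626 m/s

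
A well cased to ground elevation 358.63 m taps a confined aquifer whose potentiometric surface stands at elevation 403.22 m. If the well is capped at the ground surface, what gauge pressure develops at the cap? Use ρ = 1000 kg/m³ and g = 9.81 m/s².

P ≈ 437 kPa

Head above the cap: Δh = 403.22 − 358.63 = 44.59 m.
P = ρgΔh = 1000 × 9.81 × 44.59 = 437428 Pa ≈ 437 kPa.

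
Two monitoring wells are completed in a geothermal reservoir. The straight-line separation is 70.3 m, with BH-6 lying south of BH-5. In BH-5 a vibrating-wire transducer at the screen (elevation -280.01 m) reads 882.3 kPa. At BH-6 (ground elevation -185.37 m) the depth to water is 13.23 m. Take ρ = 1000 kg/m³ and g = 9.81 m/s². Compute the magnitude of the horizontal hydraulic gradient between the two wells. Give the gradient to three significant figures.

i ≈ 0.121

Pressure head at BH-5: ψ = P/(ρg) = 882.3×1000 / (1000 × 9.81) = 89.94 m.
Total head at BH-5: h = z + ψ = -280.01 + 89.94 = -190.07 m.
Total head at BH-6: h = -185.37 − 13.23 = -198.60 m.
Head difference: h(BH-5) − h(BH-6) = -190.07 − (-198.60) = 8.53 m.
Hydraulic gradient: i = |Δh| / L = 8.53 / 70.3 = 0.121.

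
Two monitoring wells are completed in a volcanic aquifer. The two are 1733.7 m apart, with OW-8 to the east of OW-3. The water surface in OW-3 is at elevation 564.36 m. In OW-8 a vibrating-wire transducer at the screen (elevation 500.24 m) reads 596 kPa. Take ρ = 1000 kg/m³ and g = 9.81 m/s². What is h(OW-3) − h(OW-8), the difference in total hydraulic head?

Δh ≈ 3.37 m

Total head at OW-3: h = 564.36 m (water level in the piezometer is the total head).
Pressure head at OW-8: ψ = P/(ρg) = 596×1000 / (1000 × 9.81) = 60.75 m.
Total head at OW-8: h = z + ψ = 500.24 + 60.75 = 560.99 m.
Head difference: h(OW-3) − h(OW-8) = 564.36 − 560.99 = 3.37 m.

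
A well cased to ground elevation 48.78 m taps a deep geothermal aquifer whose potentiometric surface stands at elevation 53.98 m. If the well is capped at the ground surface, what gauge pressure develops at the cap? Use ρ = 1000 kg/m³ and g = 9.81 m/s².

Head above the cap: Δh = 53.98 − 48.78 = 5.20 m.
P = ρgΔh = 1000 × 9.81 × 5.20 = 51012 Pa ≈ 51.0 kPa.

P ≈ 51.0 kPa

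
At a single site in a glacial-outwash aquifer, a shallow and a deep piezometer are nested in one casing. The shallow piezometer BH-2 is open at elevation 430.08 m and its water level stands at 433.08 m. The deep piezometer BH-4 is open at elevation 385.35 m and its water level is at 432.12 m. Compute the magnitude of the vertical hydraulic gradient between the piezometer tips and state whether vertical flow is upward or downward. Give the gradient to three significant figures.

|i_v| ≈ 0.0215; vertical flow is downward

Total head at BH-2: h = 433.08 m (water level in the standpipe).
Total head at BH-4: h = 432.12 m.
Δh = h(BH-2) − h(BH-4) = 433.08 − 432.12 = 0.96 m.
Vertical separation Δz = 430.08 − 385.35 = 44.73 m.
|i_v| = |Δh| / Δz = 0.96 / 44.73 = 0.0215.
Head is higher in the shallow piezometer, so vertical flow is downward (recharge condition).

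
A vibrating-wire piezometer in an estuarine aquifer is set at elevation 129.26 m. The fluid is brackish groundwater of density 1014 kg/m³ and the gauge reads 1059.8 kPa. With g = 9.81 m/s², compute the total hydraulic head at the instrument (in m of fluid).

ψ = P/(ρg) = 1059.8×1000 / (1014 × 9.81) = 106.54 m.
h = z + ψ = 129.26 + 106.54 = 235.80 m.

h ≈ 235.80 m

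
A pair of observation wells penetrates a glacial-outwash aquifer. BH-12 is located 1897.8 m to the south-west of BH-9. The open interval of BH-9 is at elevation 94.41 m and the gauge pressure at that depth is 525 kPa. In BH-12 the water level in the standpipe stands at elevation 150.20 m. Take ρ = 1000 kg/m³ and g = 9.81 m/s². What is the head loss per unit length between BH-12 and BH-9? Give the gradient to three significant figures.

i ≈ 0.00120 m/m

Pressure head at BH-9: ψ = P/(ρg) = 525×1000 / (1000 × 9.81) = 53.52 m.
Total head at BH-9: h = z + ψ = 94.41 + 53.52 = 147.93 m.
Total head at BH-12: h = 150.20 m (water level in the piezometer is the total head).
Head difference: h(BH-9) − h(BH-12) = 147.93 − 150.20 = -2.27 m.
Hydraulic gradient: i = |Δh| / L = 2.27 / 1897.8 = 0.00120.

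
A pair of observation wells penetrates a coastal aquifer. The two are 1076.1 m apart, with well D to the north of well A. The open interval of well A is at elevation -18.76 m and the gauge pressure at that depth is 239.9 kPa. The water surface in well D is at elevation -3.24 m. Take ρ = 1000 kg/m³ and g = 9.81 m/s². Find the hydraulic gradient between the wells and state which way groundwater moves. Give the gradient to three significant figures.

i ≈ 0.00830; groundwater flows toward the north

Pressure head at well A: ψ = P/(ρg) = 239.9×1000 / (1000 × 9.81) = 24.45 m.
Total head at well A: h = z + ψ = -18.76 + 24.45 = 5.69 m.
Total head at well D: h = -3.24 m (water level in the piezometer is the total head).
Head difference: h(well A) − h(well D) = 5.69 − (-3.24) = 8.93 m.
Hydraulic gradient: i = |Δh| / L = 8.93 / 1076.1 = 0.00830.
Flow is from higher to lower head: from well A toward well D, i.e. toward the north.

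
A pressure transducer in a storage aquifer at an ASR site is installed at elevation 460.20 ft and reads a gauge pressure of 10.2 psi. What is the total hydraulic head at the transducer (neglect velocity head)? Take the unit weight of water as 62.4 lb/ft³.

ψ = 144·P/γ = 144 × 10.2 / 62.4 = 23.54 ft.
h = z + ψ = 460.20 + 23.54 = 483.74 ft.

h ≈ 483.74 ft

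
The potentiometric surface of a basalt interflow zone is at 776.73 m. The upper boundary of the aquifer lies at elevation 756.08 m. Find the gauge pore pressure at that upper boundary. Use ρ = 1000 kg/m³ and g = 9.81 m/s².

P ≈ 203 kPa

Pressure head at the aquifer top: ψ = h − z = 776.73 − 756.08 = 20.65 m.
P = ρgψ = 1000 × 9.81 × 20.65 = 202576 Pa ≈ 203 kPa.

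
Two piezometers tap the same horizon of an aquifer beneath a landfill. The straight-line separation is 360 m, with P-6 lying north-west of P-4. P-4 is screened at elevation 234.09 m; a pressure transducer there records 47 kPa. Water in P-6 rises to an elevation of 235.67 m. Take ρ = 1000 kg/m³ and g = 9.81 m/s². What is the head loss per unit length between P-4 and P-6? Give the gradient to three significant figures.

Pressure head at P-4: ψ = P/(ρg) = 47×1000 / (1000 × 9.81) = 4.79 m.
Total head at P-4: h = z + ψ = 234.09 + 4.79 = 238.88 m.
Total head at P-6: h = 235.67 m (water level in the piezometer is the total head).
Head difference: h(P-4) − h(P-6) = 238.88 − 235.67 = 3.21 m.
Hydraulic gradient: i = |Δh| / L = 3.21 / 360 = 0.00892.

i ≈ 0.00892 m/m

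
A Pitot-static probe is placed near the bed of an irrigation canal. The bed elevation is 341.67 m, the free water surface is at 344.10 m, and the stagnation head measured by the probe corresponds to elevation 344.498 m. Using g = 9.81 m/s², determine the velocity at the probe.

v ≈ 2.79 m/s

Near the bed, under hydrostatic conditions, the piezometric head (z + ψ) equals the free-surface elevation, 344.10 m.
Velocity head = total − piezometric = 344.498 − 344.10 = 0.398 m.
v = √(2g·h_v) = √(2 × 9.81 × 0.398) = 2.79 m/s.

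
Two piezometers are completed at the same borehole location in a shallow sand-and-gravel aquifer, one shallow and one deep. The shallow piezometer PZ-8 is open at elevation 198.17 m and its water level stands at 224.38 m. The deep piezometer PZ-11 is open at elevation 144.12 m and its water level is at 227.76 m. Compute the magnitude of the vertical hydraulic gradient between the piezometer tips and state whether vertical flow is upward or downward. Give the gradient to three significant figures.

Total head at PZ-8: h = 224.38 m (water level in the standpipe).
Total head at PZ-11: h = 227.76 m.
Δh = h(PZ-8) − h(PZ-11) = 224.38 − 227.76 = -3.38 m.
Vertical separation Δz = 198.17 − 144.12 = 54.05 m.
|i_v| = |Δh| / Δz = 3.38 / 54.05 = 0.0625.
Head is higher in the deep piezometer, so vertical flow is upward (discharge condition).

|i_v| ≈ 0.0625; vertical flow is upward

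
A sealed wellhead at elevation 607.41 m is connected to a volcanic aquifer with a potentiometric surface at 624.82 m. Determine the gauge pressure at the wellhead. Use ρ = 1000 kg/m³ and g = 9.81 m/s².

P ≈ 171 kPa

Head above the cap: Δh = 624.82 − 607.41 = 17.41 m.
P = ρgΔh = 1000 × 9.81 × 17.41 = 170792 Pa ≈ 171 kPa.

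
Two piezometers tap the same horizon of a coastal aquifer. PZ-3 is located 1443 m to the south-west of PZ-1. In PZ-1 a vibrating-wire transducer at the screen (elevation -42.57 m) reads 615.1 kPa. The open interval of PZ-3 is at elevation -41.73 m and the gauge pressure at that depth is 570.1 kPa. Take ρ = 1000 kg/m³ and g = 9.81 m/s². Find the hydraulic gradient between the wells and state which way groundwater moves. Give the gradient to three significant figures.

Pressure head at PZ-1: ψ = P/(ρg) = 615.1×1000 / (1000 × 9.81) = 62.70 m.
Total head at PZ-1: h = z + ψ = -42.57 + 62.70 = 20.13 m.
Pressure head at PZ-3: ψ = P/(ρg) = 570.1×1000 / (1000 × 9.81) = 58.11 m.
Total head at PZ-3: h = z + ψ = -41.73 + 58.11 = 16.38 m.
Head difference: h(PZ-1) − h(PZ-3) = 20.13 − 16.38 = 3.75 m.
Hydraulic gradient: i = |Δh| / L = 3.75 / 1443 = 0.00260.
Flow is from higher to lower head: from PZ-1 toward PZ-3, i.e. toward the south-west.

i ≈ 0.00260; groundwater flows toward the south-west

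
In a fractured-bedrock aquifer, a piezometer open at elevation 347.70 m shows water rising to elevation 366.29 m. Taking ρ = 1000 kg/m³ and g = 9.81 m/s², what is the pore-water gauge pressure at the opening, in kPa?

Pressure head ψ = h − z = 366.29 − 347.70 = 18.59 m.
P = ρgψ = 1000 × 9.81 × 18.59 = 182368 Pa ≈ 182 kPa.

P ≈ 182 kPa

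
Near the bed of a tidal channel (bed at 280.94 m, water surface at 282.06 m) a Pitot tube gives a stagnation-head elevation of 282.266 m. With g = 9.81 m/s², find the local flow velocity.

v ≈ 2.01 m/s

Near the bed, under hydrostatic conditions, the piezometric head (z + ψ) equals the free-surface elevation, 282.06 m.
Velocity head = total − piezometric = 282.266 − 282.06 = 0.206 m.
v = √(2g·h_v) = √(2 × 9.81 × 0.206) = 2.01 m/s.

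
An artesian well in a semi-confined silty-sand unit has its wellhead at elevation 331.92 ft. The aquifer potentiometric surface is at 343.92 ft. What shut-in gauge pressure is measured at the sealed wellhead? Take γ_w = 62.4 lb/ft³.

Head above the cap: Δh = 343.92 − 331.92 = 12.00 ft.
P = γΔh/144 = 62.4 × 12.00 / 144 = 5.20 psi.

P ≈ 5.20 psi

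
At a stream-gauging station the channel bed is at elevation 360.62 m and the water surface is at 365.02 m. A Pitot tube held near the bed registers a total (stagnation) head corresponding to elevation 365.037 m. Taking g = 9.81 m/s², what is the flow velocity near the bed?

v ≈ 0.578 m/s

Near the bed, under hydrostatic conditions, the piezometric head (z + ψ) equals the free-surface elevation, 365.02 m.
Velocity head = total − piezometric = 365.037 − 365.02 = 0.017 m.
v = √(2g·h_v) = √(2 × 9.81 × 0.017) = 0.578 m/s.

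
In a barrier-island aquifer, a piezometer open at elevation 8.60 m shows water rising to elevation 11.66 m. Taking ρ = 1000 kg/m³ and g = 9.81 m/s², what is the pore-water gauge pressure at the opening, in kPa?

Pressure head ψ = h − z = 11.66 − 8.60 = 3.06 m.
P = ρgψ = 1000 × 9.81 × 3.06 = 30019 Pa ≈ 30.0 kPa.

P ≈ 30.0 kPa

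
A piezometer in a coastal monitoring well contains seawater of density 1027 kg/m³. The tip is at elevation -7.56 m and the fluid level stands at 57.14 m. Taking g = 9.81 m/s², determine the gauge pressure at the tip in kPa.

P ≈ 652 kPa

Pressure head ψ = h − z = 57.14 − (-7.56) = 64.70 m.
P = ρgψ = 1027 × 9.81 × 64.70 = 651844 Pa ≈ 652 kPa.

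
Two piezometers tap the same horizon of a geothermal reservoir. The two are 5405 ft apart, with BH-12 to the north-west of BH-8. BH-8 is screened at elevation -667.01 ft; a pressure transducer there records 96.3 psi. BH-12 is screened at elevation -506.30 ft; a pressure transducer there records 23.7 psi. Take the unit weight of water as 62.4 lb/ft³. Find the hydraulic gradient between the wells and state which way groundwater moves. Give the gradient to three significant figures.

Pressure head at BH-8: ψ = 144·P/γ = 144 × 96.3 / 62.4 = 222.23 ft.
Total head at BH-8: h = z + ψ = -667.01 + 222.23 = -444.78 ft.
Pressure head at BH-12: ψ = 144·P/γ = 144 × 23.7 / 62.4 = 54.69 ft.
Total head at BH-12: h = z + ψ = -506.30 + 54.69 = -451.61 ft.
Head difference: h(BH-8) − h(BH-12) = -444.78 − (-451.61) = 6.83 ft.
Hydraulic gradient: i = |Δh| / L = 6.83 / 5405 = 0.00126.
Flow is from higher to lower head: from BH-8 toward BH-12, i.e. toward the north-west.

i ≈ 0.00126; groundwater flows toward the north-west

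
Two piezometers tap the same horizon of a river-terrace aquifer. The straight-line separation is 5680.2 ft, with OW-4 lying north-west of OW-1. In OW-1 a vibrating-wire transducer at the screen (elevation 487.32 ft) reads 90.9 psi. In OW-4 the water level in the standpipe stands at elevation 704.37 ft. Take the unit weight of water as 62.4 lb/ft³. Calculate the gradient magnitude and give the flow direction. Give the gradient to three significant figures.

i ≈ 0.00128; groundwater flows toward the south-east

Pressure head at OW-1: ψ = 144·P/γ = 144 × 90.9 / 62.4 = 209.77 ft.
Total head at OW-1: h = z + ψ = 487.32 + 209.77 = 697.09 ft.
Total head at OW-4: h = 704.37 ft (water level in the piezometer is the total head).
Head difference: h(OW-1) − h(OW-4) = 697.09 − 704.37 = -7.28 ft.
Hydraulic gradient: i = |Δh| / L = 7.28 / 5680.2 = 0.00128.
Flow is from higher to lower head: from OW-4 toward OW-1, i.e. toward the south-east.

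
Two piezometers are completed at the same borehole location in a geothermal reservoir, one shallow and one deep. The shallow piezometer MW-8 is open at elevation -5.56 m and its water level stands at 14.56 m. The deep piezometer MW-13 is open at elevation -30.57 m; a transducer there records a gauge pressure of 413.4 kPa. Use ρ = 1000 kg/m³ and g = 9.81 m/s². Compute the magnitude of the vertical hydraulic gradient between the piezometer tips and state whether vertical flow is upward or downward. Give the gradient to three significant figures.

Total head at MW-8: h = 14.56 m (water level in the standpipe).
Pressure head at MW-13: ψ = P/(ρg) = 413.4×1000 / (1000 × 9.81) = 42.14 m.
Total head at MW-13: h = z + ψ = -30.57 + 42.14 = 11.57 m.
Δh = h(MW-8) − h(MW-13) = 14.56 − 11.57 = 2.99 m.
Vertical separation Δz = -5.56 − (-30.57) = 25.01 m.
|i_v| = |Δh| / Δz = 2.99 / 25.01 = 0.120.
Head is higher in the shallow piezometer, so vertical flow is downward (recharge condition).

|i_v| ≈ 0.120; vertical flow is downward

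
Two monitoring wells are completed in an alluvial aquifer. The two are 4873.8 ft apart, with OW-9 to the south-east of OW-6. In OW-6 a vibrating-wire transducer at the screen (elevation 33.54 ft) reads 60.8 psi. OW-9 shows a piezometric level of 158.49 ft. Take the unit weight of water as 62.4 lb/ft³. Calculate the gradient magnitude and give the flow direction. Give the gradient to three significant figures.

i ≈ 0.00315; groundwater flows toward the south-east

Pressure head at OW-6: ψ = 144·P/γ = 144 × 60.8 / 62.4 = 140.31 ft.
Total head at OW-6: h = z + ψ = 33.54 + 140.31 = 173.85 ft.
Total head at OW-9: h = 158.49 ft (water level in the piezometer is the total head).
Head difference: h(OW-6) − h(OW-9) = 173.85 − 158.49 = 15.36 ft.
Hydraulic gradient: i = |Δh| / L = 15.36 / 4873.8 = 0.00315.
Flow is from higher to lower head: from OW-6 toward OW-9, i.e. toward the south-east.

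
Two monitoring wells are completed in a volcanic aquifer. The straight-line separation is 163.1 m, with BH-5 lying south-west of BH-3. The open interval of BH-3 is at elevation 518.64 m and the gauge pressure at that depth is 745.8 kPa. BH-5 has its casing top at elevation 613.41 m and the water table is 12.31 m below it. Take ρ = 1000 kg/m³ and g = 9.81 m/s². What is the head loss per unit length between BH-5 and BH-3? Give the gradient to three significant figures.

Pressure head at BH-3: ψ = P/(ρg) = 745.8×1000 / (1000 × 9.81) = 76.02 m.
Total head at BH-3: h = z + ψ = 518.64 + 76.02 = 594.66 m.
Total head at BH-5: h = 613.41 − 12.31 = 601.10 m.
Head difference: h(BH-3) − h(BH-5) = 594.66 − 601.10 = -6.44 m.
Hydraulic gradient: i = |Δh| / L = 6.44 / 163.1 = 0.0395.

i ≈ 0.0395 m/m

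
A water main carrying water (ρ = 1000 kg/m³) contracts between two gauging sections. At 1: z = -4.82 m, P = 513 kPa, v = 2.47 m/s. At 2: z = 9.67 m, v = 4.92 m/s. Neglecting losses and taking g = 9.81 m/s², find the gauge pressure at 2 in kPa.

P₂ ≈ 362 kPa

Pressure head at 1: ψ₁ = P₁/(ρg) = 513×1000 / (1000 × 9.81) = 52.29 m.
Velocity heads: v₁²/2g = 2.47²/19.62 = 0.311 m; v₂²/2g = 4.92²/19.62 = 1.234 m.
Total head H = z₁ + ψ₁ + v₁²/2g = -4.82 + 52.29 + 0.311 = 47.78 m.
ψ₂ = H − z₂ − v₂²/2g = 47.78 − 9.67 − 1.234 = 36.88 m.
P₂ = ρgψ₂ = 1000 × 9.81 × 36.88 ≈ 362 kPa.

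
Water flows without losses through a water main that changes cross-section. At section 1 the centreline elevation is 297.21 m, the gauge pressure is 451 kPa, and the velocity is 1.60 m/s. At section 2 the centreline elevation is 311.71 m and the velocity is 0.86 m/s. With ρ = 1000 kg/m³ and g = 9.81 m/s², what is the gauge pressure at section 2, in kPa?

P₂ ≈ 310 kPa

Pressure head at 1: ψ₁ = P₁/(ρg) = 451×1000 / (1000 × 9.81) = 45.97 m.
Velocity heads: v₁²/2g = 1.60²/19.62 = 0.130 m; v₂²/2g = 0.86²/19.62 = 0.038 m.
Total head H = z₁ + ψ₁ + v₁²/2g = 297.21 + 45.97 + 0.130 = 343.31 m.
ψ₂ = H − z₂ − v₂²/2g = 343.31 − 311.71 − 0.038 = 31.56 m.
P₂ = ρgψ₂ = 1000 × 9.81 × 31.56 ≈ 310 kPa.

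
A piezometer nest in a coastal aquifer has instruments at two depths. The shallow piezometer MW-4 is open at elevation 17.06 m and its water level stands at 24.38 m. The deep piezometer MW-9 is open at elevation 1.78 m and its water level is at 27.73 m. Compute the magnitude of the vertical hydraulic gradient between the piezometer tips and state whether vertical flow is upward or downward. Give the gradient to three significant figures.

Total head at MW-4: h = 24.38 m (water level in the standpipe).
Total head at MW-9: h = 27.73 m.
Δh = h(MW-4) − h(MW-9) = 24.38 − 27.73 = -3.35 m.
Vertical separation Δz = 17.06 − 1.78 = 15.28 m.
|i_v| = |Δh| / Δz = 3.35 / 15.28 = 0.219.
Head is higher in the deep piezometer, so vertical flow is upward (discharge condition).

|i_v| ≈ 0.219; vertical flow is upward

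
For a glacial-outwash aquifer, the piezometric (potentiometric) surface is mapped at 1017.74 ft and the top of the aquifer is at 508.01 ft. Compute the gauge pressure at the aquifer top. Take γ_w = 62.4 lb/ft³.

P ≈ 221 psi

Pressure head at the aquifer top: ψ = h − z = 1017.74 − 508.01 = 509.73 ft.
P = γψ/144 = 62.4 × 509.73 / 144 = 221 psi.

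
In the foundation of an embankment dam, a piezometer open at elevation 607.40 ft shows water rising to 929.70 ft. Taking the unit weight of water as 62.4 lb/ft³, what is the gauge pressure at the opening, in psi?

P ≈ 140 psi

Pressure head ψ = h − z = 929.70 − 607.40 = 322.30 ft.
P = γ·ψ / 144 = 62.4 × 322.30 / 144 = 140 psi.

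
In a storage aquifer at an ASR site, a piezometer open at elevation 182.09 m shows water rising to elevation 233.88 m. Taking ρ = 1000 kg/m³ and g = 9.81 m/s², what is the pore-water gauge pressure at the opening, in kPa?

P ≈ 508 kPa

Pressure head ψ = h − z = 233.88 − 182.09 = 51.79 m.
P = ρgψ = 1000 × 9.81 × 51.79 = 508060 Pa ≈ 508 kPa.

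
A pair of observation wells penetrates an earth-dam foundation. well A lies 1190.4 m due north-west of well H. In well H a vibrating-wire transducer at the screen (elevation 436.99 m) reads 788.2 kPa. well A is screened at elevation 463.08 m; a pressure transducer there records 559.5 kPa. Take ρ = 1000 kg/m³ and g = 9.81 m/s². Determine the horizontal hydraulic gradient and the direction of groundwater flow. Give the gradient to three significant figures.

i ≈ 0.00233; groundwater flows toward the south-east

Pressure head at well H: ψ = P/(ρg) = 788.2×1000 / (1000 × 9.81) = 80.35 m.
Total head at well H: h = z + ψ = 436.99 + 80.35 = 517.34 m.
Pressure head at well A: ψ = P/(ρg) = 559.5×1000 / (1000 × 9.81) = 57.03 m.
Total head at well A: h = z + ψ = 463.08 + 57.03 = 520.11 m.
Head difference: h(well H) − h(well A) = 517.34 − 520.11 = -2.77 m.
Hydraulic gradient: i = |Δh| / L = 2.77 / 1190.4 = 0.00233.
Flow is from higher to lower head: from well A toward well H, i.e. toward the south-east.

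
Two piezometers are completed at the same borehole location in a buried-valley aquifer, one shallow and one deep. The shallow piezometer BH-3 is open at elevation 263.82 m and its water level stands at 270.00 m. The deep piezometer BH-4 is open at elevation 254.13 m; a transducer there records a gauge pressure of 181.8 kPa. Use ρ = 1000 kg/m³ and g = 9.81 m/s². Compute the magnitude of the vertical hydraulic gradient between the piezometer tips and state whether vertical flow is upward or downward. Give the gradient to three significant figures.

|i_v| ≈ 0.275; vertical flow is upward

Total head at BH-3: h = 270.00 m (water level in the standpipe).
Pressure head at BH-4: ψ = P/(ρg) = 181.8×1000 / (1000 × 9.81) = 18.53 m.
Total head at BH-4: h = z + ψ = 254.13 + 18.53 = 272.66 m.
Δh = h(BH-3) − h(BH-4) = 270.00 − 272.66 = -2.66 m.
Vertical separation Δz = 263.82 − 254.13 = 9.69 m.
|i_v| = |Δh| / Δz = 2.66 / 9.69 = 0.275.
Head is higher in the deep piezometer, so vertical flow is upward (discharge condition).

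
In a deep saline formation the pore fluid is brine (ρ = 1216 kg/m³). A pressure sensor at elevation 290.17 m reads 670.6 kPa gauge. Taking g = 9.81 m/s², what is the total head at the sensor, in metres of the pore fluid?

h ≈ 346.39 m

ψ = P/(ρg) = 670.6×1000 / (1216 × 9.81) = 56.22 m.
h = z + ψ = 290.17 + 56.22 = 346.39 m.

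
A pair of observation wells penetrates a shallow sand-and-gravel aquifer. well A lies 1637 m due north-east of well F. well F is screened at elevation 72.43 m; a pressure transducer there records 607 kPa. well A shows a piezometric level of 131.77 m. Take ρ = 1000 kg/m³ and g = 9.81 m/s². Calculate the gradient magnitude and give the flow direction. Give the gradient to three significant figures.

Pressure head at well F: ψ = P/(ρg) = 607×1000 / (1000 × 9.81) = 61.88 m.
Total head at well F: h = z + ψ = 72.43 + 61.88 = 134.31 m.
Total head at well A: h = 131.77 m (water level in the piezometer is the total head).
Head difference: h(well F) − h(well A) = 134.31 − 131.77 = 2.54 m.
Hydraulic gradient: i = |Δh| / L = 2.54 / 1637 = 0.00155.
Flow is from higher to lower head: from well F toward well A, i.e. toward the north-east.

i ≈ 0.00155; groundwater flows toward the north-east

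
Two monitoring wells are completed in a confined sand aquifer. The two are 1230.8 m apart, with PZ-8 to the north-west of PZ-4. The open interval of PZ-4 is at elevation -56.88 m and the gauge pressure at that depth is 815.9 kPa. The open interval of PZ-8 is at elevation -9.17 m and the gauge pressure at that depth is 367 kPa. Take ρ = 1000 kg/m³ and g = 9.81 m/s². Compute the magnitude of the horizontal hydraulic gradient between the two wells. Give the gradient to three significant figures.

i ≈ 0.00158

Pressure head at PZ-4: ψ = P/(ρg) = 815.9×1000 / (1000 × 9.81) = 83.17 m.
Total head at PZ-4: h = z + ψ = -56.88 + 83.17 = 26.29 m.
Pressure head at PZ-8: ψ = P/(ρg) = 367×1000 / (1000 × 9.81) = 37.41 m.
Total head at PZ-8: h = z + ψ = -9.17 + 37.41 = 28.24 m.
Head difference: h(PZ-4) − h(PZ-8) = 26.29 − 28.24 = -1.95 m.
Hydraulic gradient: i = |Δh| / L = 1.95 / 1230.8 = 0.00158.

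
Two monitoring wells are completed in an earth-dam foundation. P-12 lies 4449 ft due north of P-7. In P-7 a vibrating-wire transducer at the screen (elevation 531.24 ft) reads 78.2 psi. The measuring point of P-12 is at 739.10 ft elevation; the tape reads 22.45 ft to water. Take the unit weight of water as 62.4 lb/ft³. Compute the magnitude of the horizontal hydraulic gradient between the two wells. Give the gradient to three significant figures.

Pressure head at P-7: ψ = 144·P/γ = 144 × 78.2 / 62.4 = 180.46 ft.
Total head at P-7: h = z + ψ = 531.24 + 180.46 = 711.70 ft.
Total head at P-12: h = 739.10 − 22.45 = 716.65 ft.
Head difference: h(P-7) − h(P-12) = 711.70 − 716.65 = -4.95 ft.
Hydraulic gradient: i = |Δh| / L = 4.95 / 4449 = 0.00111.

i ≈ 0.00111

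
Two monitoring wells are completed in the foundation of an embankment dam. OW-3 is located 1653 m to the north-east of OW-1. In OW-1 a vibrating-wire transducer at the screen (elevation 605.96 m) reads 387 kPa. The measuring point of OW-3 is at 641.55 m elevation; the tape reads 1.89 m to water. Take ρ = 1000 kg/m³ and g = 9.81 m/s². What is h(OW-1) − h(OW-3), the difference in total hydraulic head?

Δh ≈ 5.75 m

Pressure head at OW-1: ψ = P/(ρg) = 387×1000 / (1000 × 9.81) = 39.45 m.
Total head at OW-1: h = z + ψ = 605.96 + 39.45 = 645.41 m.
Total head at OW-3: h = 641.55 − 1.89 = 639.66 m.
Head difference: h(OW-1) − h(OW-3) = 645.41 − 639.66 = 5.75 m.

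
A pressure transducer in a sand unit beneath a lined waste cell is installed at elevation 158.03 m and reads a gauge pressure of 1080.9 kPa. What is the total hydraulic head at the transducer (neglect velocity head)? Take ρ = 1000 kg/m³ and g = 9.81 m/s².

ψ = P/(ρg) = 1080.9×1000 / (1000 × 9.81) = 110.18 m.
h = z + ψ = 158.03 + 110.18 = 268.21 m.

h ≈ 268.21 m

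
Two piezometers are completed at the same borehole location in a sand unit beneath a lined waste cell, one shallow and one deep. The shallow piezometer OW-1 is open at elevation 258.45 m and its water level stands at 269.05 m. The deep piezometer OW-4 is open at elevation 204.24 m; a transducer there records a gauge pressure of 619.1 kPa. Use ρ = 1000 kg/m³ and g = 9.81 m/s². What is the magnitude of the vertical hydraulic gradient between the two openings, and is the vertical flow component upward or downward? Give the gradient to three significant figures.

|i_v| ≈ 0.0314; vertical flow is downward

Total head at OW-1: h = 269.05 m (water level in the standpipe).
Pressure head at OW-4: ψ = P/(ρg) = 619.1×1000 / (1000 × 9.81) = 63.11 m.
Total head at OW-4: h = z + ψ = 204.24 + 63.11 = 267.35 m.
Δh = h(OW-1) − h(OW-4) = 269.05 − 267.35 = 1.70 m.
Vertical separation Δz = 258.45 − 204.24 = 54.21 m.
|i_v| = |Δh| / Δz = 1.70 / 54.21 = 0.0314.
Head is higher in the shallow piezometer, so vertical flow is downward (recharge condition).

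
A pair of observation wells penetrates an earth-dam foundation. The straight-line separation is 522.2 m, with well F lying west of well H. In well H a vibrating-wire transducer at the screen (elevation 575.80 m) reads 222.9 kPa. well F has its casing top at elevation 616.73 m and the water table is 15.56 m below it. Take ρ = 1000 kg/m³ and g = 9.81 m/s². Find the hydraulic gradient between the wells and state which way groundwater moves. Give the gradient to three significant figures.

Pressure head at well H: ψ = P/(ρg) = 222.9×1000 / (1000 × 9.81) = 22.72 m.
Total head at well H: h = z + ψ = 575.80 + 22.72 = 598.52 m.
Total head at well F: h = 616.73 − 15.56 = 601.17 m.
Head difference: h(well H) − h(well F) = 598.52 − 601.17 = -2.65 m.
Hydraulic gradient: i = |Δh| / L = 2.65 / 522.2 = 0.00507.
Flow is from higher to lower head: from well F toward well H, i.e. toward the east.

i ≈ 0.00507; groundwater flows toward the east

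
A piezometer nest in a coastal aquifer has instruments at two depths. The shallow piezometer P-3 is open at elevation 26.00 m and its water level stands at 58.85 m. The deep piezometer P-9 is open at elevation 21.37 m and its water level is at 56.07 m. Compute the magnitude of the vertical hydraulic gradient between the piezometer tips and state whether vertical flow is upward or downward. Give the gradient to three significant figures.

Total head at P-3: h = 58.85 m (water level in the standpipe).
Total head at P-9: h = 56.07 m.
Δh = h(P-3) − h(P-9) = 58.85 − 56.07 = 2.78 m.
Vertical separation Δz = 26.00 − 21.37 = 4.63 m.
|i_v| = |Δh| / Δz = 2.78 / 4.63 = 0.600.
Head is higher in the shallow piezometer, so vertical flow is downward (recharge condition).

|i_v| ≈ 0.600; vertical flow is downward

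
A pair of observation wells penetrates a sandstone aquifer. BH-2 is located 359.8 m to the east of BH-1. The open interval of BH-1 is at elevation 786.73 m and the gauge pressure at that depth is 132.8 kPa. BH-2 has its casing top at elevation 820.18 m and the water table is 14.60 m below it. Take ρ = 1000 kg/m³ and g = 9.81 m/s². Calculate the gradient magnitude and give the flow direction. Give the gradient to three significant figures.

i ≈ 0.0148; groundwater flows toward the west

Pressure head at BH-1: ψ = P/(ρg) = 132.8×1000 / (1000 × 9.81) = 13.54 m.
Total head at BH-1: h = z + ψ = 786.73 + 13.54 = 800.27 m.
Total head at BH-2: h = 820.18 − 14.60 = 805.58 m.
Head difference: h(BH-1) − h(BH-2) = 800.27 − 805.58 = -5.31 m.
Hydraulic gradient: i = |Δh| / L = 5.31 / 359.8 = 0.0148.
Flow is from higher to lower head: from BH-2 toward BH-1, i.e. toward the west.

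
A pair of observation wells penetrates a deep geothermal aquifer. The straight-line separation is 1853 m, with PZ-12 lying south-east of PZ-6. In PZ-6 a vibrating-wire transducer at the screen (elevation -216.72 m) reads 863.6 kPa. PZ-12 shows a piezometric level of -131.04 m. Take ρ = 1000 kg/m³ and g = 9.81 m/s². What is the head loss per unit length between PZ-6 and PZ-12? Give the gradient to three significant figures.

i ≈ 0.00127 m/m

Pressure head at PZ-6: ψ = P/(ρg) = 863.6×1000 / (1000 × 9.81) = 88.03 m.
Total head at PZ-6: h = z + ψ = -216.72 + 88.03 = -128.69 m.
Total head at PZ-12: h = -131.04 m (water level in the piezometer is the total head).
Head difference: h(PZ-6) − h(PZ-12) = -128.69 − (-131.04) = 2.35 m.
Hydraulic gradient: i = |Δh| / L = 2.35 / 1853 = 0.00127.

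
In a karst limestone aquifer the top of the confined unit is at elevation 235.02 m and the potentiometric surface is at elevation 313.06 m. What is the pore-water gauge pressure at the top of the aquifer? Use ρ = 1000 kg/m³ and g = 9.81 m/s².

Pressure head at the aquifer top: ψ = h − z = 313.06 − 235.02 = 78.04 m.
P = ρgψ = 1000 × 9.81 × 78.04 = 765572 Pa ≈ 766 kPa.

P ≈ 766 kPa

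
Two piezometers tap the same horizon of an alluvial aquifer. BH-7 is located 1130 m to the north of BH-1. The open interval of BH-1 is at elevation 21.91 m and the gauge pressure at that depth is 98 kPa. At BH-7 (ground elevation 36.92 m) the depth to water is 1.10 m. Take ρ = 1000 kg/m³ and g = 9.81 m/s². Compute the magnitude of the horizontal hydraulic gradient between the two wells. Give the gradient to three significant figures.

i ≈ 0.00347

Pressure head at BH-1: ψ = P/(ρg) = 98×1000 / (1000 × 9.81) = 9.99 m.
Total head at BH-1: h = z + ψ = 21.91 + 9.99 = 31.90 m.
Total head at BH-7: h = 36.92 − 1.10 = 35.82 m.
Head difference: h(BH-1) − h(BH-7) = 31.90 − 35.82 = -3.92 m.
Hydraulic gradient: i = |Δh| / L = 3.92 / 1130 = 0.00347.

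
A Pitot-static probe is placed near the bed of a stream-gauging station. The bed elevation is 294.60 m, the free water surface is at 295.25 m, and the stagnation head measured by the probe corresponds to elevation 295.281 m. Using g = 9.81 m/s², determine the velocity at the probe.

Near the bed, under hydrostatic conditions, the piezometric head (z + ψ) equals the free-surface elevation, 295.25 m.
Velocity head = total − piezometric = 295.281 − 295.25 = 0.031 m.
v = √(2g·h_v) = √(2 × 9.81 × 0.031) = 0.780 m/s.

v ≈ 0.780 m/s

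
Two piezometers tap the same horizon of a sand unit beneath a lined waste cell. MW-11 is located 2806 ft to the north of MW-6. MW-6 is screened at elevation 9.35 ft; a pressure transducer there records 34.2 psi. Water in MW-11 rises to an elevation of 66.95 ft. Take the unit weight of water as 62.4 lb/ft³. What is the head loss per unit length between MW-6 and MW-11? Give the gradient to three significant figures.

Pressure head at MW-6: ψ = 144·P/γ = 144 × 34.2 / 62.4 = 78.92 ft.
Total head at MW-6: h = z + ψ = 9.35 + 78.92 = 88.27 ft.
Total head at MW-11: h = 66.95 ft (water level in the piezometer is the total head).
Head difference: h(MW-6) − h(MW-11) = 88.27 − 66.95 = 21.32 ft.
Hydraulic gradient: i = |Δh| / L = 21.32 / 2806 = 0.00760.

i ≈ 0.00760 ft/ft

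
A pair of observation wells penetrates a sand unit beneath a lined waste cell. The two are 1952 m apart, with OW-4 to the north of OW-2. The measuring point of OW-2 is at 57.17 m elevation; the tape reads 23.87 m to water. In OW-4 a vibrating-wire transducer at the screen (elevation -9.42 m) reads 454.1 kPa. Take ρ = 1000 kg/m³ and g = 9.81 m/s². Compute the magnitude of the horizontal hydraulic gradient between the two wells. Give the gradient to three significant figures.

Total head at OW-2: h = 57.17 − 23.87 = 33.30 m.
Pressure head at OW-4: ψ = P/(ρg) = 454.1×1000 / (1000 × 9.81) = 46.29 m.
Total head at OW-4: h = z + ψ = -9.42 + 46.29 = 36.87 m.
Head difference: h(OW-2) − h(OW-4) = 33.30 − 36.87 = -3.57 m.
Hydraulic gradient: i = |Δh| / L = 3.57 / 1952 = 0.00183.

i ≈ 0.00183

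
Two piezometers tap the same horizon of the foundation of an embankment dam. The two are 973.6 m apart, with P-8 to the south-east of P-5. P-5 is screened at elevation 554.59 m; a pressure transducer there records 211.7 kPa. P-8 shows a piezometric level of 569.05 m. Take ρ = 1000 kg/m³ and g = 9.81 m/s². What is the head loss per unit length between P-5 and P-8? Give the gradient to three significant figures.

Pressure head at P-5: ψ = P/(ρg) = 211.7×1000 / (1000 × 9.81) = 21.58 m.
Total head at P-5: h = z + ψ = 554.59 + 21.58 = 576.17 m.
Total head at P-8: h = 569.05 m (water level in the piezometer is the total head).
Head difference: h(P-5) − h(P-8) = 576.17 − 569.05 = 7.12 m.
Hydraulic gradient: i = |Δh| / L = 7.12 / 973.6 = 0.00731.

i ≈ 0.00731 m/m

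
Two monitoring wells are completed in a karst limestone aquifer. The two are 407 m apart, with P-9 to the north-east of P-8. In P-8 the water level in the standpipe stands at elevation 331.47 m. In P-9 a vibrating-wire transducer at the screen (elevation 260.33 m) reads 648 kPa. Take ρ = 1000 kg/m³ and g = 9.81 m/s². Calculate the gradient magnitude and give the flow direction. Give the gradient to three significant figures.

Total head at P-8: h = 331.47 m (water level in the piezometer is the total head).
Pressure head at P-9: ψ = P/(ρg) = 648×1000 / (1000 × 9.81) = 66.06 m.
Total head at P-9: h = z + ψ = 260.33 + 66.06 = 326.39 m.
Head difference: h(P-8) − h(P-9) = 331.47 − 326.39 = 5.08 m.
Hydraulic gradient: i = |Δh| / L = 5.08 / 407 = 0.0125.
Flow is from higher to lower head: from P-8 toward P-9, i.e. toward the north-east.

i ≈ 0.0125; groundwater flows toward the north-east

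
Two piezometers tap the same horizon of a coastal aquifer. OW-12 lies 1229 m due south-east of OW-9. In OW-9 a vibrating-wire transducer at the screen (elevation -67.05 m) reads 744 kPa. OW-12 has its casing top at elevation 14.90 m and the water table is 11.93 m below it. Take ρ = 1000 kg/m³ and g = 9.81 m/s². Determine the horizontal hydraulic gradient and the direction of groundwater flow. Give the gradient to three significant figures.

Pressure head at OW-9: ψ = P/(ρg) = 744×1000 / (1000 × 9.81) = 75.84 m.
Total head at OW-9: h = z + ψ = -67.05 + 75.84 = 8.79 m.
Total head at OW-12: h = 14.90 − 11.93 = 2.97 m.
Head difference: h(OW-9) − h(OW-12) = 8.79 − 2.97 = 5.82 m.
Hydraulic gradient: i = |Δh| / L = 5.82 / 1229 = 0.00474.
Flow is from higher to lower head: from OW-9 toward OW-12, i.e. toward the south-east.

i ≈ 0.00474; groundwater flows toward the south-east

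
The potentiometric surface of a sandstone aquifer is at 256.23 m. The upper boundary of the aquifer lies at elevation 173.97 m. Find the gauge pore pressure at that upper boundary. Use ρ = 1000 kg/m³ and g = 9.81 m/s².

P ≈ 807 kPa

Pressure head at the aquifer top: ψ = h − z = 256.23 − 173.97 = 82.26 m.
P = ρgψ = 1000 × 9.81 × 82.26 = 806971 Pa ≈ 807 kPa.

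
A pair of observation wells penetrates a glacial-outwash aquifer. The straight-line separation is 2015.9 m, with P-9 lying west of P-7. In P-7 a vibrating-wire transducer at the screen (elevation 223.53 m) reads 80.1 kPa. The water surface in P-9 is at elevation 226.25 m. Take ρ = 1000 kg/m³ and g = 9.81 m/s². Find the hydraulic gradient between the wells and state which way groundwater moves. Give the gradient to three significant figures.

i ≈ 0.00270; groundwater flows toward the west

Pressure head at P-7: ψ = P/(ρg) = 80.1×1000 / (1000 × 9.81) = 8.17 m.
Total head at P-7: h = z + ψ = 223.53 + 8.17 = 231.70 m.
Total head at P-9: h = 226.25 m (water level in the piezometer is the total head).
Head difference: h(P-7) − h(P-9) = 231.70 − 226.25 = 5.45 m.
Hydraulic gradient: i = |Δh| / L = 5.45 / 2015.9 = 0.00270.
Flow is from higher to lower head: from P-7 toward P-9, i.e. toward the west.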